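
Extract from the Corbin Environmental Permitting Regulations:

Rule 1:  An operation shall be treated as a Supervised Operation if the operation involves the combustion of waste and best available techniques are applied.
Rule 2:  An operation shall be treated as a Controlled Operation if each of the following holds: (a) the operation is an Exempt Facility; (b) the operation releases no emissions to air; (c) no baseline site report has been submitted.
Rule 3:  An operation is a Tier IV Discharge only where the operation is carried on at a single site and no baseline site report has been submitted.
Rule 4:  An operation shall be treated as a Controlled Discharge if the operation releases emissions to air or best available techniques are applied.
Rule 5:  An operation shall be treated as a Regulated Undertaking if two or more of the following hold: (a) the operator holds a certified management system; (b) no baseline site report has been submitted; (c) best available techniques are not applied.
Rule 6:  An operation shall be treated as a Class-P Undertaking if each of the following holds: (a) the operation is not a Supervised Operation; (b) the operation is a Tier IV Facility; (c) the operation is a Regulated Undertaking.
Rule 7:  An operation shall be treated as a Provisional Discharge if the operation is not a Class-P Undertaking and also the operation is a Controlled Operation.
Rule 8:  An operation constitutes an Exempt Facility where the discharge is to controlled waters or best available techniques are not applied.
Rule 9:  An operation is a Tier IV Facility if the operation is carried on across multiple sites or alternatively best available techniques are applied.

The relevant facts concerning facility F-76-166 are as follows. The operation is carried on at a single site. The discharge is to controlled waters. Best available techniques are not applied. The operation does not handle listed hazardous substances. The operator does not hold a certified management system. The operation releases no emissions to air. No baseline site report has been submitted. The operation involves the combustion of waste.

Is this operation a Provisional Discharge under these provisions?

Yes

rule 1 — Supervised Operation: [the operation involves the combustion of waste? yes] AND [best available techniques are applied? no] → not satisfied.
rule 9 — Tier IV Facility: [the operation is carried on across multiple sites? no] OR [best available techniques are applied? no] → not satisfied.
rule 5 — Regulated Undertaking: the operator holds a certified management system? no; no baseline site report has been submitted? yes; best available techniques are not applied? yes — 2 of 3 hold (need ≥2) → satisfied.
rule 6 — Class-P Undertaking: [not a Supervised Operation (rule 1)? yes] AND [Tier IV Facility (rule 9)? no] AND [Regulated Undertaking (rule 5)? yes] → not satisfied.
rule 8 — Exempt Facility: [the discharge is to controlled waters? yes] OR [best available techniques are not applied? yes] → satisfied.
rule 2 — Controlled Operation: [Exempt Facility (rule 8)? yes] AND [the operation releases no emissions to air? yes] AND [no baseline site report has been submitted? yes] → satisfied.
rule 7 — Provisional Discharge: [not a Class-P Undertaking (rule 6)? yes] AND [Controlled Operation (rule 2)? yes] → satisfied.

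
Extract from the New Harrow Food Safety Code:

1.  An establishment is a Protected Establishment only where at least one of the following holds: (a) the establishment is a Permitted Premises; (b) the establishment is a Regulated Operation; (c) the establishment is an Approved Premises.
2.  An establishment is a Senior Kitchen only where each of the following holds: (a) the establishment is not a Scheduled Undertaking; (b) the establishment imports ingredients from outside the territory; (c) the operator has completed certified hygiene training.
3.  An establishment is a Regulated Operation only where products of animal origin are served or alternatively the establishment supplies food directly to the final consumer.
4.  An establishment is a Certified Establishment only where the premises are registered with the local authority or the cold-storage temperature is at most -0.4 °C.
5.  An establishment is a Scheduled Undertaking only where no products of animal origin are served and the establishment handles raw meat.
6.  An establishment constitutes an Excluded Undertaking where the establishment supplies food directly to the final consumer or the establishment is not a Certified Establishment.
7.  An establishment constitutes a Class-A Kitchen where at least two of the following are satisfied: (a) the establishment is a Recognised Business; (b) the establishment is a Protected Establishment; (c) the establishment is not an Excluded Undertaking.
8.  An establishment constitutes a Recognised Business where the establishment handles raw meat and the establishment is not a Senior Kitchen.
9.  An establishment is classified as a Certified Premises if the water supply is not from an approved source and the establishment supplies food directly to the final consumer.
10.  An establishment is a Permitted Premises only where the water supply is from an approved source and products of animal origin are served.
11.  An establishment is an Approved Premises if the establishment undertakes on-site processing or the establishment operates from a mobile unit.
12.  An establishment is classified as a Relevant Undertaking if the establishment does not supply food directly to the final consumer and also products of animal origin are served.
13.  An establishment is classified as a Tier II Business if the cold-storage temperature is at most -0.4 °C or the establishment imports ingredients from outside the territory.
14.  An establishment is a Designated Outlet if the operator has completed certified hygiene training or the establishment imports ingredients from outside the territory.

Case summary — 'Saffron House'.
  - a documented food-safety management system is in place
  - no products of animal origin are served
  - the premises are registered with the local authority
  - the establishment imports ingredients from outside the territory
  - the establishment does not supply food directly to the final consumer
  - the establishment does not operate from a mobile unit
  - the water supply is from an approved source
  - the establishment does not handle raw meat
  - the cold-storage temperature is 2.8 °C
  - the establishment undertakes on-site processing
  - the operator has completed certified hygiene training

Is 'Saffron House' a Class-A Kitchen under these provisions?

Under paragraph 5: no products of animal origin are served? yes; and the establishment handles raw meat? no. So the establishment is not a Scheduled Undertaking.
Under paragraph 2: not a Scheduled Undertaking (paragraph 5)? yes; and the establishment imports ingredients from outside the territory? yes; and the operator has completed certified hygiene training? yes. So the establishment is a Senior Kitchen.
Under paragraph 8: the establishment handles raw meat? no; and not a Senior Kitchen (paragraph 2)? no. So the establishment is not a Recognised Business.
Under paragraph 10: the water supply is from an approved source? yes; and products of animal origin are served? no. So the establishment is not a Permitted Premises.
Under paragraph 3: products of animal origin are served? no; or the establishment supplies food directly to the final consumer? no. So the establishment is not a Regulated Operation.
Under paragraph 11: the establishment undertakes on-site processing? yes; or the establishment operates from a mobile unit? no. So the establishment is an Approved Premises.
Under paragraph 1: Permitted Premises (paragraph 10)? no; or Regulated Operation (paragraph 3)? no; or Approved Premises (paragraph 11)? yes. So the establishment is a Protected Establishment.
Under paragraph 4: the premises are registered with the local authority? yes; or cold-storage temperature: 2.8 °C ≤ -0.4 °C? no. So the establishment is a Certified Establishment.
Under paragraph 6: the establishment supplies food directly to the final consumer? no; or not a Certified Establishment (paragraph 4)? no. So the establishment is not an Excluded Undertaking.
Under paragraph 7: Recognised Business (paragraph 8)? no; Protected Establishment (paragraph 1)? yes; not an Excluded Undertaking (paragraph 6)? yes — 2 of 3 hold (need ≥2) → satisfied.

Yes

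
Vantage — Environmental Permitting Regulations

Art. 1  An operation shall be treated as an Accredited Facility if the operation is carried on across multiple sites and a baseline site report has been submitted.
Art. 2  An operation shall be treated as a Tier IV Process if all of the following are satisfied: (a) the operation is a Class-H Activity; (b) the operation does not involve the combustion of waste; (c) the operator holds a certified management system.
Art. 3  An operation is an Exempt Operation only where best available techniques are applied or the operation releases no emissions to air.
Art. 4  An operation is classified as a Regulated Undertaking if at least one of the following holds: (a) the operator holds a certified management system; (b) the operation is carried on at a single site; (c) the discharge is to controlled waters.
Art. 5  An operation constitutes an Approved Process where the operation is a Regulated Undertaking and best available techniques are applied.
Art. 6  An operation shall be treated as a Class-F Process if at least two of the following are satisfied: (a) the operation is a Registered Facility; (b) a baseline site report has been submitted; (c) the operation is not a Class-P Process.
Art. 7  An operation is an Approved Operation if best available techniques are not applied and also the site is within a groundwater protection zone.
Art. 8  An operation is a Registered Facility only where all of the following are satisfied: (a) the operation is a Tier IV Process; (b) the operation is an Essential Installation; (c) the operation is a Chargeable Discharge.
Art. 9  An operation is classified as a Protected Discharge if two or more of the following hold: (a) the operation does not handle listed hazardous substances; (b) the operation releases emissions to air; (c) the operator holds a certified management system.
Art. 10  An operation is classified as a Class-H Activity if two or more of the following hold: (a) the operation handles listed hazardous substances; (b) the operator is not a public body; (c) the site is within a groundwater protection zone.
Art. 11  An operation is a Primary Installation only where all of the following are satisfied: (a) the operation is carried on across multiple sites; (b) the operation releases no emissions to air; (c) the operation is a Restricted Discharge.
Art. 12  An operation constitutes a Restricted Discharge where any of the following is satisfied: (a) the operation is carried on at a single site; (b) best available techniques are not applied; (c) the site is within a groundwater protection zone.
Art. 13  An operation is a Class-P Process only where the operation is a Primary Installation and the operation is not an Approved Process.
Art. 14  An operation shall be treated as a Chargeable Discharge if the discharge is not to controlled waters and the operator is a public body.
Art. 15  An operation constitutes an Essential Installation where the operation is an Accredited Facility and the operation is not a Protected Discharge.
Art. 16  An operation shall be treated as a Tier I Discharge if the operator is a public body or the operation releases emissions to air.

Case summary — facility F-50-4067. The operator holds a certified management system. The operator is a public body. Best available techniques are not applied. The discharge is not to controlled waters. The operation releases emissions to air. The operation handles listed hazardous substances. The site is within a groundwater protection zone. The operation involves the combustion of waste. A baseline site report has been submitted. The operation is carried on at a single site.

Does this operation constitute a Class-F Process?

Yes

Under article 10: the operation handles listed hazardous substances? yes; the operator is not a public body? no; the site is within a groundwater protection zone? yes — 2 of 3 hold (need ≥2) → satisfied.
Under article 2: Class-H Activity (article 10)? yes; and the operation does not involve the combustion of waste? no; and the operator holds a certified management system? yes. So the operation is not a Tier IV Process.
Under article 1: the operation is carried on across multiple sites? no; and a baseline site report has been submitted? yes. So the operation is not an Accredited Facility.
Under article 9: the operation does not handle listed hazardous substances? no; the operation releases emissions to air? yes; the operator holds a certified management system? yes — 2 of 3 hold (need ≥2) → satisfied.
Under article 15: Accredited Facility (article 1)? no; and not a Protected Discharge (article 9)? no. So the operation is not an Essential Installation.
Under article 14: the discharge is not to controlled waters? yes; and the operator is a public body? yes. So the operation is a Chargeable Discharge.
Under article 8: Tier IV Process (article 2)? no; and Essential Installation (article 15)? no; and Chargeable Discharge (article 14)? yes. So the operation is not a Registered Facility.
Under article 12: the operation is carried on at a single site? yes; or best available techniques are not applied? yes; or the site is within a groundwater protection zone? yes. So the operation is a Restricted Discharge.
Under article 11: the operation is carried on across multiple sites? no; and the operation releases no emissions to air? no; and Restricted Discharge (article 12)? yes. So the operation is not a Primary Installation.
Under article 4: the operator holds a certified management system? yes; or the operation is carried on at a single site? yes; or the discharge is to controlled waters? no. So the operation is a Regulated Undertaking.
Under article 5: Regulated Undertaking (article 4)? yes; and best available techniques are applied? no. So the operation is not an Approved Process.
Under article 13: Primary Installation (article 11)? no; and not an Approved Process (article 5)? yes. So the operation is not a Class-P Process.
Under article 6: Registered Facility (article 8)? no; a baseline site report has been submitted? yes; not a Class-P Process (article 13)? yes — 2 of 3 hold (need ≥2) → satisfied.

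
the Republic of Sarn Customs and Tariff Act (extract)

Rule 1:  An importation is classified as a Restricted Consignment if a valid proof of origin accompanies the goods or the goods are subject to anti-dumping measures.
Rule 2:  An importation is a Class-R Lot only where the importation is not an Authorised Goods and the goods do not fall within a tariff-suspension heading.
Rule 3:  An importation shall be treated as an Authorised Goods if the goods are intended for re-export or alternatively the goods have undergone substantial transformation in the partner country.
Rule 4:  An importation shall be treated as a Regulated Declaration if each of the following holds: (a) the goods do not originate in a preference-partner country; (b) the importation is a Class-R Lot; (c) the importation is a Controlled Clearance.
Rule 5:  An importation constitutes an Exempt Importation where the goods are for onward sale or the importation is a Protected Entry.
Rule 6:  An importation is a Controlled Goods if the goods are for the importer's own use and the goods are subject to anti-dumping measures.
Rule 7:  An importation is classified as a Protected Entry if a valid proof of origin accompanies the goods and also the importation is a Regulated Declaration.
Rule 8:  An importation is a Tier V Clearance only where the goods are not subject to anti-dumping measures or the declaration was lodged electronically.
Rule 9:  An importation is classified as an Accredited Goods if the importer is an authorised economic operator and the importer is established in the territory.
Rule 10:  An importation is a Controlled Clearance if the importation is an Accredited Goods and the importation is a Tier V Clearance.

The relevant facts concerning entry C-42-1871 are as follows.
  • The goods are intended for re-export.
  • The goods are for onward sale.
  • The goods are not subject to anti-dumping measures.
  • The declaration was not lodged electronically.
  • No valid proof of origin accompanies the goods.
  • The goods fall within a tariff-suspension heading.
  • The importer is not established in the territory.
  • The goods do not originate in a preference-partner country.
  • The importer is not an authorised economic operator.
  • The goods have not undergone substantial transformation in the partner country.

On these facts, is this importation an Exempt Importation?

Yes

rule 3 — Authorised Goods: [the goods are intended for re-export? yes] OR [the goods have undergone substantial transformation in the partner country? no] → satisfied.
rule 2 — Class-R Lot: [not an Authorised Goods (rule 3)? no] AND [the goods do not fall within a tariff-suspension heading? no] → not satisfied.
rule 9 — Accredited Goods: [the importer is an authorised economic operator? no] AND [the importer is established in the territory? no] → not satisfied.
rule 8 — Tier V Clearance: [the goods are not subject to anti-dumping measures? yes] OR [the declaration was lodged electronically? no] → satisfied.
rule 10 — Controlled Clearance: [Accredited Goods (rule 9)? no] AND [Tier V Clearance (rule 8)? yes] → not satisfied.
rule 4 — Regulated Declaration: [the goods do not originate in a preference-partner country? yes] AND [Class-R Lot (rule 2)? no] AND [Controlled Clearance (rule 10)? no] → not satisfied.
rule 7 — Protected Entry: [a valid proof of origin accompanies the goods? no] AND [Regulated Declaration (rule 4)? no] → not satisfied.
rule 5 — Exempt Importation: [the goods are for onward sale? yes] OR [Protected Entry (rule 7)? no] → satisfied.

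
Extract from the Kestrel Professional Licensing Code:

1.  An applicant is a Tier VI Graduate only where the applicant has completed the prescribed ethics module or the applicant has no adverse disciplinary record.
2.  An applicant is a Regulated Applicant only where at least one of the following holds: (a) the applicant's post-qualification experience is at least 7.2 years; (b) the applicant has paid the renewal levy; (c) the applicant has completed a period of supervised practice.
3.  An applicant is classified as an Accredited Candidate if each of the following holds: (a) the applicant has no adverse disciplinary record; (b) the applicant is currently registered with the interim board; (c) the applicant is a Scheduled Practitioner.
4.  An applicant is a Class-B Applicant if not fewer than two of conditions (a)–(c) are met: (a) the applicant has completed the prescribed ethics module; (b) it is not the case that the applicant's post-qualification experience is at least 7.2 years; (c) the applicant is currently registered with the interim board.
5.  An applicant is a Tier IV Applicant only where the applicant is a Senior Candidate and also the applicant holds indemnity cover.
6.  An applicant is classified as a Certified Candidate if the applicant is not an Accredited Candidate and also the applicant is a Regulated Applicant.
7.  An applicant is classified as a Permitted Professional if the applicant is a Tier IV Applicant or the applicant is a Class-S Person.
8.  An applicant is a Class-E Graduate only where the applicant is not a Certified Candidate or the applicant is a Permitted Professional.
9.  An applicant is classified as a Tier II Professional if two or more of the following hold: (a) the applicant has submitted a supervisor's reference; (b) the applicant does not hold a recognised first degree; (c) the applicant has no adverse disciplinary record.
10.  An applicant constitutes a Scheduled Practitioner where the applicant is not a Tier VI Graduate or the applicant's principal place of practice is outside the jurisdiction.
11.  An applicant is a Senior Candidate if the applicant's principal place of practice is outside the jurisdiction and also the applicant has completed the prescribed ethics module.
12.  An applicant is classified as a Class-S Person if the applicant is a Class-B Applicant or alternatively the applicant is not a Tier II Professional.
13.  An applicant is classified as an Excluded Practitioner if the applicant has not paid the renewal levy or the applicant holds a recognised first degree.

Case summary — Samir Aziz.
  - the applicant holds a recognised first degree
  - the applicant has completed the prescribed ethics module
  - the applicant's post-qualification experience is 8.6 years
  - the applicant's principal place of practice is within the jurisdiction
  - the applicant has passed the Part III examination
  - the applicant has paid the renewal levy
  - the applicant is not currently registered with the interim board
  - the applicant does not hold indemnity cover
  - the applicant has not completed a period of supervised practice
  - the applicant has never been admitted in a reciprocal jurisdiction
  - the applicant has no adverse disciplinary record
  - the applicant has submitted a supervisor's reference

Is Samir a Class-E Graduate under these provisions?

No

Under paragraph 1: the applicant has completed the prescribed ethics module? yes; or the applicant has no adverse disciplinary record? yes. So the applicant is a Tier VI Graduate.
Under paragraph 10: not a Tier VI Graduate (paragraph 1)? no; or the applicant's principal place of practice is outside the jurisdiction? no. So the applicant is not a Scheduled Practitioner.
Under paragraph 3: the applicant has no adverse disciplinary record? yes; and the applicant is currently registered with the interim board? no; and Scheduled Practitioner (paragraph 10)? no. So the applicant is not an Accredited Candidate.
Under paragraph 2: applicant's post-qualification experience: 8.6 years ≥ 7.2 years? yes; or the applicant has paid the renewal levy? yes; or the applicant has completed a period of supervised practice? no. So the applicant is a Regulated Applicant.
Under paragraph 6: not an Accredited Candidate (paragraph 3)? yes; and Regulated Applicant (paragraph 2)? yes. So the applicant is a Certified Candidate.
Under paragraph 11: the applicant's principal place of practice is outside the jurisdiction? no; and the applicant has completed the prescribed ethics module? yes. So the applicant is not a Senior Candidate.
Under paragraph 5: Senior Candidate (paragraph 11)? no; and the applicant holds indemnity cover? no. So the applicant is not a Tier IV Applicant.
Under paragraph 4: the applicant has completed the prescribed ethics module? yes; applicant's post-qualification experience: 8.6 years ≥ 7.2 years? yes, so negated condition no; the applicant is currently registered with the interim board? no — 1 of 3 hold (need ≥2) → not satisfied.
Under paragraph 9: the applicant has submitted a supervisor's reference? yes; the applicant does not hold a recognised first degree? no; the applicant has no adverse disciplinary record? yes — 2 of 3 hold (need ≥2) → satisfied.
Under paragraph 12: Class-B Applicant (paragraph 4)? no; or not a Tier II Professional (paragraph 9)? no. So the applicant is not a Class-S Person.
Under paragraph 7: Tier IV Applicant (paragraph 5)? no; or Class-S Person (paragraph 12)? no. So the applicant is not a Permitted Professional.
Under paragraph 8: not a Certified Candidate (paragraph 6)? no; or Permitted Professional (paragraph 7)? no. So the applicant is not a Class-E Graduate.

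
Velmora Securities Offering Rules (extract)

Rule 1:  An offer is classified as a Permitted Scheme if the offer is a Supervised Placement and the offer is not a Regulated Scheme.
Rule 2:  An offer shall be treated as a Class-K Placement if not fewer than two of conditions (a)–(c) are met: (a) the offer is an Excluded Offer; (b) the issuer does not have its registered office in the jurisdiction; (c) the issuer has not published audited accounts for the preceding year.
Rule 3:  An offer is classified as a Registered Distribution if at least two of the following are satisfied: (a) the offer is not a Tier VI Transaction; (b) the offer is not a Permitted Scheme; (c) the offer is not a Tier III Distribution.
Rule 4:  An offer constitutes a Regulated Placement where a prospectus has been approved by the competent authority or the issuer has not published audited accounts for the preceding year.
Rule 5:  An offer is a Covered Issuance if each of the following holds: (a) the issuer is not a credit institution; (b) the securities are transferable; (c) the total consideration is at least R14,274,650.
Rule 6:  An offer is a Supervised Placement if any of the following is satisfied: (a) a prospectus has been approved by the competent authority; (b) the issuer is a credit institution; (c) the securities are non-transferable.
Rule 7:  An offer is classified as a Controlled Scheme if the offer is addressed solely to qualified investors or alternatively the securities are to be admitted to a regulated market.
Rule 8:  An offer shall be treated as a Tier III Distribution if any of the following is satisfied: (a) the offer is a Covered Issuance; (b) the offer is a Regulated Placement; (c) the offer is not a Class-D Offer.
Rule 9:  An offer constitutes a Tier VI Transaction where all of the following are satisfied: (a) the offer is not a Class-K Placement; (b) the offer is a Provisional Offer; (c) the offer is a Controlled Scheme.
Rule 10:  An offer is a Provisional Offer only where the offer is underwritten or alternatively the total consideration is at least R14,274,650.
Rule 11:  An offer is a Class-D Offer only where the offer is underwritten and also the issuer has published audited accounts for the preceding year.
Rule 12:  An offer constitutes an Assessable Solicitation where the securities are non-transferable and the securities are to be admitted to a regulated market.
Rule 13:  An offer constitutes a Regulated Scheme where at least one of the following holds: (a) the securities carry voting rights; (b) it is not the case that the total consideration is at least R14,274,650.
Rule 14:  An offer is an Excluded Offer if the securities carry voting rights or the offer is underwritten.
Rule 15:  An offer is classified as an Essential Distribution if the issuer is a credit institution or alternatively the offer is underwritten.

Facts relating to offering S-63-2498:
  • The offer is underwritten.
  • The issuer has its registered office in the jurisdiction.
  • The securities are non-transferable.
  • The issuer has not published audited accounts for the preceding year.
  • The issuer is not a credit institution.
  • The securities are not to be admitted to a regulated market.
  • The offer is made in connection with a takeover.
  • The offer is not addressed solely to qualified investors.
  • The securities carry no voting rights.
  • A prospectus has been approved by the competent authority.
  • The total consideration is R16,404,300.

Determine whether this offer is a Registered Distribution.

Under rule 14: the securities carry voting rights? no; or the offer is underwritten? yes. So the offer is an Excluded Offer.
Under rule 2: Excluded Offer (rule 14)? yes; the issuer does not have its registered office in the jurisdiction? no; the issuer has not published audited accounts for the preceding year? yes — 2 of 3 hold (need ≥2) → satisfied.
Under rule 10: the offer is underwritten? yes; or total consideration: R16,404,300 ≥ R14,274,650? yes. So the offer is a Provisional Offer.
Under rule 7: the offer is addressed solely to qualified investors? no; or the securities are to be admitted to a regulated market? no. So the offer is not a Controlled Scheme.
Under rule 9: not a Class-K Placement (rule 2)? no; and Provisional Offer (rule 10)? yes; and Controlled Scheme (rule 7)? no. So the offer is not a Tier VI Transaction.
Under rule 6: a prospectus has been approved by the competent authority? yes; or the issuer is a credit institution? no; or the securities are non-transferable? yes. So the offer is a Supervised Placement.
Under rule 13: the securities carry voting rights? no; or total consideration: R16,404,300 ≥ R14,274,650? yes, so negated condition no. So the offer is not a Regulated Scheme.
Under rule 1: Supervised Placement (rule 6)? yes; and not a Regulated Scheme (rule 13)? yes. So the offer is a Permitted Scheme.
Under rule 5: the issuer is not a credit institution? yes; and the securities are transferable? no; and total consideration: R16,404,300 ≥ R14,274,650? yes. So the offer is not a Covered Issuance.
Under rule 4: a prospectus has been approved by the competent authority? yes; or the issuer has not published audited accounts for the preceding year? yes. So the offer is a Regulated Placement.
Under rule 11: the offer is underwritten? yes; and the issuer has published audited accounts for the preceding year? no. So the offer is not a Class-D Offer.
Under rule 8: Covered Issuance (rule 5)? no; or Regulated Placement (rule 4)? yes; or not a Class-D Offer (rule 11)? yes. So the offer is a Tier III Distribution.
Under rule 3: not a Tier VI Transaction (rule 9)? yes; not a Permitted Scheme (rule 1)? no; not a Tier III Distribution (rule 8)? no — 1 of 3 hold (need ≥2) → not satisfied.

No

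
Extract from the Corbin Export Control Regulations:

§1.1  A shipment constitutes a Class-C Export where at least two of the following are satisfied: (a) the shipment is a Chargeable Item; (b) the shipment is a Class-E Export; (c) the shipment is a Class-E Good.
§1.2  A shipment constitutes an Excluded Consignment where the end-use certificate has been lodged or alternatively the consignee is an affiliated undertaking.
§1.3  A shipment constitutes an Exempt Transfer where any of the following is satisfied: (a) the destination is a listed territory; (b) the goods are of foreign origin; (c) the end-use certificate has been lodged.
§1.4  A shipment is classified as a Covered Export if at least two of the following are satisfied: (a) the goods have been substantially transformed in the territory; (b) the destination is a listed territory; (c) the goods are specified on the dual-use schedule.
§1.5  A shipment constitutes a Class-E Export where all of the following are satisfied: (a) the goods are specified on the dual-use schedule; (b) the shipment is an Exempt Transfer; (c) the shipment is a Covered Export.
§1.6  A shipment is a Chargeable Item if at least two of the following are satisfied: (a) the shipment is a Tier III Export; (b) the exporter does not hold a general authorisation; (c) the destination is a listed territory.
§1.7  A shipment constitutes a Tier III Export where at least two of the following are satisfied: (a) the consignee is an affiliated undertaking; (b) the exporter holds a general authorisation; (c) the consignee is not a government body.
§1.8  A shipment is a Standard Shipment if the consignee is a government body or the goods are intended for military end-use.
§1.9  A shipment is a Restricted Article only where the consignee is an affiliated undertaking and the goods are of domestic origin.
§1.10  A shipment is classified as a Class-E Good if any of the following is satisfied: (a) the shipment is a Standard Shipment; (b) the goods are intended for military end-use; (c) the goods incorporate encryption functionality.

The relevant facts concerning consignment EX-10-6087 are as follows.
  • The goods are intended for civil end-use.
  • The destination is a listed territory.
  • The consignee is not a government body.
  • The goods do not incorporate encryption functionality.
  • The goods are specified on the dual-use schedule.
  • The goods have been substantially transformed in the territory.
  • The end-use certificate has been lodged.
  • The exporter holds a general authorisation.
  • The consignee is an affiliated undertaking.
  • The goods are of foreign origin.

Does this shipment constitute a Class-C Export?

§1.7 — Tier III Export: the consignee is an affiliated undertaking? yes; the exporter holds a general authorisation? yes; the consignee is not a government body? yes — 3 of 3 hold (need ≥2) → satisfied.
§1.6 — Chargeable Item: Tier III Export (§1.7)? yes; the exporter does not hold a general authorisation? no; the destination is a listed territory? yes — 2 of 3 hold (need ≥2) → satisfied.
§1.3 — Exempt Transfer: [the destination is a listed territory? yes] OR [the goods are of foreign origin? yes] OR [the end-use certificate has been lodged? yes] → satisfied.
§1.4 — Covered Export: the goods have been substantially transformed in the territory? yes; the destination is a listed territory? yes; the goods are specified on the dual-use schedule? yes — 3 of 3 hold (need ≥2) → satisfied.
§1.5 — Class-E Export: [the goods are specified on the dual-use schedule? yes] AND [Exempt Transfer (§1.3)? yes] AND [Covered Export (§1.4)? yes] → satisfied.
§1.8 — Standard Shipment: [the consignee is a government body? no] OR [the goods are intended for military end-use? no] → not satisfied.
§1.10 — Class-E Good: [Standard Shipment (§1.8)? no] OR [the goods are intended for military end-use? no] OR [the goods incorporate encryption functionality? no] → not satisfied.
§1.1 — Class-C Export: Chargeable Item (§1.6)? yes; Class-E Export (§1.5)? yes; Class-E Good (§1.10)? no — 2 of 3 hold (need ≥2) → satisfied.

Yes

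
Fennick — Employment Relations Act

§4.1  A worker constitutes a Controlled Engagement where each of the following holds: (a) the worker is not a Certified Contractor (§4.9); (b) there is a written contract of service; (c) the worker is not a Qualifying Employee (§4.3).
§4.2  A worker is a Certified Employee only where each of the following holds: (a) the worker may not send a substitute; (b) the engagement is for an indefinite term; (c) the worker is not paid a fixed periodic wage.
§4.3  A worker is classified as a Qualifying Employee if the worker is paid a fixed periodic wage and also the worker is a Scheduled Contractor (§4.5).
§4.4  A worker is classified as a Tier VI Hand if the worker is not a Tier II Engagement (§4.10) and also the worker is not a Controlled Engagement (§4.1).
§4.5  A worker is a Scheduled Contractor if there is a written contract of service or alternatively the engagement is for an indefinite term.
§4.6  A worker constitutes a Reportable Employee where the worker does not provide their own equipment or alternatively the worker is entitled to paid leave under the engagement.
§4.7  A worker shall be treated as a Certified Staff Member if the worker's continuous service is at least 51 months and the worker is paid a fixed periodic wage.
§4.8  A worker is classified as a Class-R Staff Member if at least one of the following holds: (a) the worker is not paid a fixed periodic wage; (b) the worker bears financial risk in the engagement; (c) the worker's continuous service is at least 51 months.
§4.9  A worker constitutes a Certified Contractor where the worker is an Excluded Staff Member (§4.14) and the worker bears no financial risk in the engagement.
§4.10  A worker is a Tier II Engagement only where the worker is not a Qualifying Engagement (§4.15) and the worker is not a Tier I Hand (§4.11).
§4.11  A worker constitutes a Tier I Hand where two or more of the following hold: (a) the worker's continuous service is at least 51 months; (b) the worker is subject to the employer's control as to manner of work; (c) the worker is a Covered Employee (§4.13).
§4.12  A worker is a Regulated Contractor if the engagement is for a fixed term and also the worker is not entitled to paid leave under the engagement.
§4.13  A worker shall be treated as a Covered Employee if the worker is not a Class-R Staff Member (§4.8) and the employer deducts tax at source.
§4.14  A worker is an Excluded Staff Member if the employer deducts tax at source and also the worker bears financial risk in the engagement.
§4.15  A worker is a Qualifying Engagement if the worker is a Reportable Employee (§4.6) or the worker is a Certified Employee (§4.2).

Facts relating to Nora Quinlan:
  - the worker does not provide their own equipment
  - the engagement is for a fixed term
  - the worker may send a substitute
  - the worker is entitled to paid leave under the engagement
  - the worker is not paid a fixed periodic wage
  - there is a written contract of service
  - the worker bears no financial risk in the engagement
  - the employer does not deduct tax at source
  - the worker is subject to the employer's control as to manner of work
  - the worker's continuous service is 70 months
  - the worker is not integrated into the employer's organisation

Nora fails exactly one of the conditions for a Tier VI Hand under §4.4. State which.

Controlled Engagement

§4.6 — Reportable Employee: [the worker does not provide their own equipment? yes] OR [the worker is entitled to paid leave under the engagement? yes] → satisfied.
§4.2 — Certified Employee: [the worker may not send a substitute? no] AND [the engagement is for an indefinite term? no] AND [the worker is not paid a fixed periodic wage? yes] → not satisfied.
§4.15 — Qualifying Engagement: [Reportable Employee (§4.6)? yes] OR [Certified Employee (§4.2)? no] → satisfied.
§4.8 — Class-R Staff Member: [the worker is not paid a fixed periodic wage? yes] OR [the worker bears financial risk in the engagement? no] OR [worker's continuous service: 70 months ≥ 51 months? yes] → satisfied.
§4.13 — Covered Employee: [not a Class-R Staff Member (§4.8)? no] AND [the employer deducts tax at source? no] → not satisfied.
§4.11 — Tier I Hand: worker's continuous service: 70 months ≥ 51 months? yes; the worker is subject to the employer's control as to manner of work? yes; Covered Employee (§4.13)? no — 2 of 3 hold (need ≥2) → satisfied.
§4.10 — Tier II Engagement: [not a Qualifying Engagement (§4.15)? no] AND [not a Tier I Hand (§4.11)? no] → not satisfied.
§4.14 — Excluded Staff Member: [the employer deducts tax at source? no] AND [the worker bears financial risk in the engagement? no] → not satisfied.
§4.9 — Certified Contractor: [Excluded Staff Member (§4.14)? no] AND [the worker bears no financial risk in the engagement? yes] → not satisfied.
§4.5 — Scheduled Contractor: [there is a written contract of service? yes] OR [the engagement is for an indefinite term? no] → satisfied.
§4.3 — Qualifying Employee: [the worker is paid a fixed periodic wage? no] AND [Scheduled Contractor (§4.5)? yes] → not satisfied.
§4.1 — Controlled Engagement: [not a Certified Contractor (§4.9)? yes] AND [there is a written contract of service? yes] AND [not a Qualifying Employee (§4.3)? yes] → satisfied.
§4.4 — Tier VI Hand: [not a Tier II Engagement (§4.10)? yes] AND [not a Controlled Engagement (§4.1)? no] → not satisfied.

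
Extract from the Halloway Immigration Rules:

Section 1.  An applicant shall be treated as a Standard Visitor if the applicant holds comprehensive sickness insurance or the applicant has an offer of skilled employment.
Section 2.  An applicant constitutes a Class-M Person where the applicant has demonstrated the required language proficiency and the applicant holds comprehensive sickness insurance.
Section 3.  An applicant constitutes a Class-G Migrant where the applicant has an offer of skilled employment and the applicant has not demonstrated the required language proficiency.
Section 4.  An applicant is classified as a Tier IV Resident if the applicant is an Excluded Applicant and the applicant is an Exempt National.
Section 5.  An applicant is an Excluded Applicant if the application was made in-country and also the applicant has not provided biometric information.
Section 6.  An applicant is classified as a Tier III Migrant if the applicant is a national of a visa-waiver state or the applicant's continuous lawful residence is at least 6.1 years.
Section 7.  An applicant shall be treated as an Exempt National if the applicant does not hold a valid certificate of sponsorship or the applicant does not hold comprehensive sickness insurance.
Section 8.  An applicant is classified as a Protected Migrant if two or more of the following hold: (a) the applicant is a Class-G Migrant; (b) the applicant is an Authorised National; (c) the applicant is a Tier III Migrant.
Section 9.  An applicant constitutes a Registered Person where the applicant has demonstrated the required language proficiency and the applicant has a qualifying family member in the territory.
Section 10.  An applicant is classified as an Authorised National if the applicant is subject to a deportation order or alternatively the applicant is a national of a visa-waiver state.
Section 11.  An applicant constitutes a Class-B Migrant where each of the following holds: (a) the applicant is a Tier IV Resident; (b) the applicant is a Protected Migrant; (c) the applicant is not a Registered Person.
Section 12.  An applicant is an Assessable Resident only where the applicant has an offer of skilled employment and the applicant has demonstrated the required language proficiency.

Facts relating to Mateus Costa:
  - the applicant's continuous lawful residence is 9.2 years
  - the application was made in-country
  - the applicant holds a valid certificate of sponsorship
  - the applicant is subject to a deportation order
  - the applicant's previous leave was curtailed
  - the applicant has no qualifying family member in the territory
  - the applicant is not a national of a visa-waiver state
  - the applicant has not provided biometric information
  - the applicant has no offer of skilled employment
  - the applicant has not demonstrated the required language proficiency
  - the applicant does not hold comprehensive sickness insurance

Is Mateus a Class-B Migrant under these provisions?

section 5 — Excluded Applicant: [the application was made in-country? yes] AND [the applicant has not provided biometric information? yes] → satisfied.
section 7 — Exempt National: [the applicant does not hold a valid certificate of sponsorship? no] OR [the applicant does not hold comprehensive sickness insurance? yes] → satisfied.
section 4 — Tier IV Resident: [Excluded Applicant (section 5)? yes] AND [Exempt National (section 7)? yes] → satisfied.
section 3 — Class-G Migrant: [the applicant has an offer of skilled employment? no] AND [the applicant has not demonstrated the required language proficiency? yes] → not satisfied.
section 10 — Authorised National: [the applicant is subject to a deportation order? yes] OR [the applicant is a national of a visa-waiver state? no] → satisfied.
section 6 — Tier III Migrant: [the applicant is a national of a visa-waiver state? no] OR [applicant's continuous lawful residence: 9.2 years ≥ 6.1 years? yes] → satisfied.
section 8 — Protected Migrant: Class-G Migrant (section 3)? no; Authorised National (section 10)? yes; Tier III Migrant (section 6)? yes — 2 of 3 hold (need ≥2) → satisfied.
section 9 — Registered Person: [the applicant has demonstrated the required language proficiency? no] AND [the applicant has a qualifying family member in the territory? no] → not satisfied.
section 11 — Class-B Migrant: [Tier IV Resident (section 4)? yes] AND [Protected Migrant (section 8)? yes] AND [not a Registered Person (section 9)? yes] → satisfied.

Yes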